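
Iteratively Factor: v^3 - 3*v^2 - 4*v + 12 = (v + 2)*(v^2 - 5*v + 6) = (v - 3)*(v + 2)*(v - 2)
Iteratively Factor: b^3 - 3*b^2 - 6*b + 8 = (b + 2)*(b^2 - 5*b + 4) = (b - 4)*(b + 2)*(b - 1)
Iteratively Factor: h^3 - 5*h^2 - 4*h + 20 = (h - 2)*(h^2 - 3*h - 10) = (h - 5)*(h - 2)*(h + 2)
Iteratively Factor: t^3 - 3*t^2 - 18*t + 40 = (t - 5)*(t^2 + 2*t - 8) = (t - 5)*(t - 2)*(t + 4)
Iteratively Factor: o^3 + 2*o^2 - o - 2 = (o + 2)*(o^2 - 1) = (o - 1)*(o + 2)*(o + 1)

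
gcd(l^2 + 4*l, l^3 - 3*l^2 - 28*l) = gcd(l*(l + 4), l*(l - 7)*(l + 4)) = l^2 + 4*l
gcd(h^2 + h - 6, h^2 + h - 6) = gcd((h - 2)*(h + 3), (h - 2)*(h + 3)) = h^2 + h - 6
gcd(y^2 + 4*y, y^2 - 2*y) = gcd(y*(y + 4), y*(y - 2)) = y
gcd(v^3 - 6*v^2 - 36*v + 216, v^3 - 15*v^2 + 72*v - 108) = v^2 - 12*v + 36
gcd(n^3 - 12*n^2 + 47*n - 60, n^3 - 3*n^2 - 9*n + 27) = n - 3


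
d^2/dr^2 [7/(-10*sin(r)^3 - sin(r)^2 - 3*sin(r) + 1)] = 7*(900*sin(r)^6 + 110*sin(r)^5 - 1136*sin(r)^4 - 61*sin(r)^3 - 173*sin(r)^2 - 75*sin(r) - 20)/(10*sin(r)^3 + sin(r)^2 + 3*sin(r) - 1)^3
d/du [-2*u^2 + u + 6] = 1 - 4*u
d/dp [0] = 0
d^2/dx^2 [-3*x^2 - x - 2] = -6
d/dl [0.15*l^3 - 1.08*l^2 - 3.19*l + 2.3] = 0.45*l^2 - 2.16*l - 3.19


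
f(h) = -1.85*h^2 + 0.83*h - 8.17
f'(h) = 0.83 - 3.7*h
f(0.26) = -8.08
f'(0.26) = -0.13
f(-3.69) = -36.42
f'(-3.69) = 14.48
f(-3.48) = -33.46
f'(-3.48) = 13.71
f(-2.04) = -17.56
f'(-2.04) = 8.38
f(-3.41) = -32.51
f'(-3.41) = 13.45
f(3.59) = -29.03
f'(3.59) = -12.45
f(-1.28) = -12.26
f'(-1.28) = 5.57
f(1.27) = -10.10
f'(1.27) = -3.87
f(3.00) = -22.33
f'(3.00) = -10.27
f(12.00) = -264.61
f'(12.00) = -43.57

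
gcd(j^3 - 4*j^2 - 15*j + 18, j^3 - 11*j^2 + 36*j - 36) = j - 6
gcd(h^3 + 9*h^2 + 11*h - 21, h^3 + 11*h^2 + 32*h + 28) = h + 7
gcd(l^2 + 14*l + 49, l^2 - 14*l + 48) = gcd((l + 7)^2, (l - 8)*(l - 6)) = 1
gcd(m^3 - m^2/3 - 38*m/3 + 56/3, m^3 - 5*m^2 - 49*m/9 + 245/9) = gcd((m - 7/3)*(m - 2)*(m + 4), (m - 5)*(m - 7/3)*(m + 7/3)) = m - 7/3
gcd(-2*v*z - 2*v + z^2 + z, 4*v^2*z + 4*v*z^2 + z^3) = 1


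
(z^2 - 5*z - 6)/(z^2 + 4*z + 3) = (z - 6)/(z + 3)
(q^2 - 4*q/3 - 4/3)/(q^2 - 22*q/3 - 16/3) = (q - 2)/(q - 8)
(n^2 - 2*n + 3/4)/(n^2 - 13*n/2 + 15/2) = (n - 1/2)/(n - 5)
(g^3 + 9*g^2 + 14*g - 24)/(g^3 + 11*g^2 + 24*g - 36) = (g + 4)/(g + 6)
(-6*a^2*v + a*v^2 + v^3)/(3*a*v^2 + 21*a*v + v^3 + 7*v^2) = (-2*a + v)/(v + 7)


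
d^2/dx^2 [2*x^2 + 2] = 4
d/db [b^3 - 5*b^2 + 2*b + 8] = 3*b^2 - 10*b + 2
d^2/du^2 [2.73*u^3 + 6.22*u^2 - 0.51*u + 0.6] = 16.38*u + 12.44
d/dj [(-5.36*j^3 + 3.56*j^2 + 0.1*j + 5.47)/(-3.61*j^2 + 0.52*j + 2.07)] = (19.3496*j^4 - 5.5744*j^3 - 31.0734*j^2 + 54.2318*j - 2.6374)/(13.0321*j^4 - 3.7544*j^3 - 14.675*j^2 + 2.1528*j + 4.2849)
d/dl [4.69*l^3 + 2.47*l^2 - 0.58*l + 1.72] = 14.07*l^2 + 4.94*l - 0.58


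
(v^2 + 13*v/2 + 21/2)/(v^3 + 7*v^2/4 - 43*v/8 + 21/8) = 4*(v + 3)/(4*v^2 - 7*v + 3)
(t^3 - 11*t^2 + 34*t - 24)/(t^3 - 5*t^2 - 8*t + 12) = (t - 4)/(t + 2)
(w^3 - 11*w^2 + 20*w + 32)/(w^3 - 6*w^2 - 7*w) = (w^2 - 12*w + 32)/(w*(w - 7))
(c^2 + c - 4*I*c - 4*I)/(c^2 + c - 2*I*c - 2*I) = (c - 4*I)/(c - 2*I)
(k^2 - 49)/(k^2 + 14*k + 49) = (k - 7)/(k + 7)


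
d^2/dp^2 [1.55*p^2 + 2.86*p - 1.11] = 3.10000000000000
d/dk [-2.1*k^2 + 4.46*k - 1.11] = 4.46 - 4.2*k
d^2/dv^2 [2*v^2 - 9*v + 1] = 4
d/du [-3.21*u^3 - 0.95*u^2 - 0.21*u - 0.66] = -9.63*u^2 - 1.9*u - 0.21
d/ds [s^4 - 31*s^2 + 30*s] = 4*s^3 - 62*s + 30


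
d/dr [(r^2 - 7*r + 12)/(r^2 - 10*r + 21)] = -3/(r^2 - 14*r + 49)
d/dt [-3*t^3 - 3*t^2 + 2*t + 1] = -9*t^2 - 6*t + 2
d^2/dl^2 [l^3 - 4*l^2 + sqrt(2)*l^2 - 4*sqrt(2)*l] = 6*l - 8 + 2*sqrt(2)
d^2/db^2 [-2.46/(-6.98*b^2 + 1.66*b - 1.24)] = (-239.704368*b^2 + 57.007056*b + 2.46*(13.96*b - 1.66)*(27.92*b - 3.32) - 42.583584)/(6.98*b^2 - 1.66*b + 1.24)^3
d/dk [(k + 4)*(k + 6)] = 2*k + 10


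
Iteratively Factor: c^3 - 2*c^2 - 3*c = (c - 3)*(c^2 + c) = (c - 3)*(c + 1)*(c)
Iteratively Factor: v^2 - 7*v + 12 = (v - 4)*(v - 3)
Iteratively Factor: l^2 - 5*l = (l)*(l - 5)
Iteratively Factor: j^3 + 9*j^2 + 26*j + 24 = (j + 3)*(j^2 + 6*j + 8) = (j + 3)*(j + 4)*(j + 2)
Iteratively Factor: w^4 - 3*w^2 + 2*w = (w + 2)*(w^3 - 2*w^2 + w) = (w - 1)*(w + 2)*(w^2 - w) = w*(w - 1)*(w + 2)*(w - 1)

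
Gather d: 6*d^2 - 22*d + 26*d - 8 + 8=6*d^2 + 4*d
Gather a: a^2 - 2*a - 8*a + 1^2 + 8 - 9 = a^2 - 10*a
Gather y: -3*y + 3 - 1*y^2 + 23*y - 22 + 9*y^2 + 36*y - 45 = 8*y^2 + 56*y - 64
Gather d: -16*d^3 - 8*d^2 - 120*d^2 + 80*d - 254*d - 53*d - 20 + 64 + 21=-16*d^3 - 128*d^2 - 227*d + 65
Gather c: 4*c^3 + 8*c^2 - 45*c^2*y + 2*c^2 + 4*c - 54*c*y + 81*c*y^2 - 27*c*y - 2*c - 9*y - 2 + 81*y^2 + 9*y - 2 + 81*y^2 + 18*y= 4*c^3 + c^2*(10 - 45*y) + c*(81*y^2 - 81*y + 2) + 162*y^2 + 18*y - 4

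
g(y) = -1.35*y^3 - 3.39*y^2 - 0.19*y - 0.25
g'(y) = -4.05*y^2 - 6.78*y - 0.19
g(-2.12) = -2.22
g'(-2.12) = -4.02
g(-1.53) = -3.06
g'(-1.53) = 0.70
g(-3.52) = 17.29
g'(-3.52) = -26.51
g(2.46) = -41.33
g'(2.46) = -41.38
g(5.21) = -284.18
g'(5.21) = -145.45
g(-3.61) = 19.77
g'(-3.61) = -28.49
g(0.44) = -1.10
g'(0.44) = -3.96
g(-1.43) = -2.96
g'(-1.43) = 1.22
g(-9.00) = 711.02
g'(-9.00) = -267.22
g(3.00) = -67.78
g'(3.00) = -56.98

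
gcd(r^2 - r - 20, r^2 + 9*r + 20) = r + 4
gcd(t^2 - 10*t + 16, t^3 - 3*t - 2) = t - 2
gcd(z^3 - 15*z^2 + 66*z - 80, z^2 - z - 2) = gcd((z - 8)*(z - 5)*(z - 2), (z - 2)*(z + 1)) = z - 2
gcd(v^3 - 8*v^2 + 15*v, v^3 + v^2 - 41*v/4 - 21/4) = v - 3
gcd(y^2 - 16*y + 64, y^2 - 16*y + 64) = y^2 - 16*y + 64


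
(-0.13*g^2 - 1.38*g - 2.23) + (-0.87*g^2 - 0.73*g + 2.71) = -1.0*g^2 - 2.11*g + 0.48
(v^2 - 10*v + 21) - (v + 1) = v^2 - 11*v + 20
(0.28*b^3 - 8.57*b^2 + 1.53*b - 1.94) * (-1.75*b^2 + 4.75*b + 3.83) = -0.49*b^5 + 16.3275*b^4 - 42.3126*b^3 - 22.1606*b^2 - 3.3551*b - 7.4302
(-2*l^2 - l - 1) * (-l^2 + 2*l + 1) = 2*l^4 - 3*l^3 - 3*l^2 - 3*l - 1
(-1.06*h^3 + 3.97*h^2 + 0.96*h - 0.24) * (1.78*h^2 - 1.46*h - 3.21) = -1.8868*h^5 + 8.6142*h^4 - 0.6848*h^3 - 14.5725*h^2 - 2.7312*h + 0.7704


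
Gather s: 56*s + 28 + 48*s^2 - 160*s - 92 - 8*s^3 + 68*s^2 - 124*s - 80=-8*s^3 + 116*s^2 - 228*s - 144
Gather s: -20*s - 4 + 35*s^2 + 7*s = 35*s^2 - 13*s - 4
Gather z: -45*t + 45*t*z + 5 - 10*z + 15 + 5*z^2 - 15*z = -45*t + 5*z^2 + z*(45*t - 25) + 20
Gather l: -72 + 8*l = 8*l - 72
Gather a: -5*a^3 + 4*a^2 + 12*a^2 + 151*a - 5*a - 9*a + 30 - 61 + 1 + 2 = -5*a^3 + 16*a^2 + 137*a - 28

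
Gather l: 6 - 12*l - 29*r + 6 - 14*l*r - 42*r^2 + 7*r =l*(-14*r - 12) - 42*r^2 - 22*r + 12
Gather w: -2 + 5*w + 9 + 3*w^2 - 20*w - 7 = 3*w^2 - 15*w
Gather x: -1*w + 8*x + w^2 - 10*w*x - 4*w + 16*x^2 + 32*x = w^2 - 5*w + 16*x^2 + x*(40 - 10*w)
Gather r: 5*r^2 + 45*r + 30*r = 5*r^2 + 75*r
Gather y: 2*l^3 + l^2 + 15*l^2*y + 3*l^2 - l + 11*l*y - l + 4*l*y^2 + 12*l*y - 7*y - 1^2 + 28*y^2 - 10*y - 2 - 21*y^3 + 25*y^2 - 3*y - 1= 2*l^3 + 4*l^2 - 2*l - 21*y^3 + y^2*(4*l + 53) + y*(15*l^2 + 23*l - 20) - 4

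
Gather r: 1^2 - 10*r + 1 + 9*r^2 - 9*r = 9*r^2 - 19*r + 2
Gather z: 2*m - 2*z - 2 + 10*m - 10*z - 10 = 12*m - 12*z - 12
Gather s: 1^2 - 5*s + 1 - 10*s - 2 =-15*s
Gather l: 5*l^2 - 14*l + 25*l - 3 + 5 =5*l^2 + 11*l + 2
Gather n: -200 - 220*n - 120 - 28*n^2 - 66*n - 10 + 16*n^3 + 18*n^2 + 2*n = 16*n^3 - 10*n^2 - 284*n - 330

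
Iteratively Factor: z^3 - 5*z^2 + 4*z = (z - 1)*(z^2 - 4*z) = (z - 4)*(z - 1)*(z)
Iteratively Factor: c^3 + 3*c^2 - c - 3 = (c + 1)*(c^2 + 2*c - 3) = (c - 1)*(c + 1)*(c + 3)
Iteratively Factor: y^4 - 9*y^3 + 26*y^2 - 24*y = (y - 4)*(y^3 - 5*y^2 + 6*y) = (y - 4)*(y - 2)*(y^2 - 3*y) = (y - 4)*(y - 3)*(y - 2)*(y)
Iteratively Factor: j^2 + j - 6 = (j - 2)*(j + 3)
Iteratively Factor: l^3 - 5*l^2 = (l)*(l^2 - 5*l) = l^2*(l - 5)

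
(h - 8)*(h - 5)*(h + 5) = h^3 - 8*h^2 - 25*h + 200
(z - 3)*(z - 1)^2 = z^3 - 5*z^2 + 7*z - 3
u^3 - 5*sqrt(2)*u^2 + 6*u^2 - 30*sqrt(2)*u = u*(u + 6)*(u - 5*sqrt(2))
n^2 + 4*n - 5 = (n - 1)*(n + 5)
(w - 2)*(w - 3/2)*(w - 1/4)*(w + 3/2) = w^4 - 9*w^3/4 - 7*w^2/4 + 81*w/16 - 9/8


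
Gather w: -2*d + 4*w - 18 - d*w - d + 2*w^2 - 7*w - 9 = -3*d + 2*w^2 + w*(-d - 3) - 27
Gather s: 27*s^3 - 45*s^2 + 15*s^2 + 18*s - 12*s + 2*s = 27*s^3 - 30*s^2 + 8*s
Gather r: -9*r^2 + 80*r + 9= -9*r^2 + 80*r + 9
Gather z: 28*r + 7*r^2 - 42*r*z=7*r^2 - 42*r*z + 28*r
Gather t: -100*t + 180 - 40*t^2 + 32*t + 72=-40*t^2 - 68*t + 252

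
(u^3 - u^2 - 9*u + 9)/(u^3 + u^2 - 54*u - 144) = (u^2 - 4*u + 3)/(u^2 - 2*u - 48)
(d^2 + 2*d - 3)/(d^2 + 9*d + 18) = (d - 1)/(d + 6)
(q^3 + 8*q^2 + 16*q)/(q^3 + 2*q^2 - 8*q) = (q + 4)/(q - 2)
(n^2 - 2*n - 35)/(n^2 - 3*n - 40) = (n - 7)/(n - 8)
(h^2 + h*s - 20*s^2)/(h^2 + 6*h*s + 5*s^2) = (h - 4*s)/(h + s)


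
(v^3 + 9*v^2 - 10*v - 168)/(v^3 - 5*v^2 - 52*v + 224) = (v + 6)/(v - 8)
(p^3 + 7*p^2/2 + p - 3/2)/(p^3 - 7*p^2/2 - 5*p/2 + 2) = (p + 3)/(p - 4)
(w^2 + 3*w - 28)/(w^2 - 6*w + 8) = (w + 7)/(w - 2)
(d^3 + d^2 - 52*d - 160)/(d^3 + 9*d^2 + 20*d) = (d - 8)/d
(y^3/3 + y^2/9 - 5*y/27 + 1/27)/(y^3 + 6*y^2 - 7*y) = (9*y^3 + 3*y^2 - 5*y + 1)/(27*y*(y^2 + 6*y - 7))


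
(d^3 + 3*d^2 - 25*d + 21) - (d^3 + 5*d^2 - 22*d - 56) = -2*d^2 - 3*d + 77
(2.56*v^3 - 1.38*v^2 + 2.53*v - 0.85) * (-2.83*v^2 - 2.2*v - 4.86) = -7.2448*v^5 - 1.7266*v^4 - 16.5655*v^3 + 3.5463*v^2 - 10.4258*v + 4.131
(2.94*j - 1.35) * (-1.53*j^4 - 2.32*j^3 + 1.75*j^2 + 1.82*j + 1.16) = -4.4982*j^5 - 4.7553*j^4 + 8.277*j^3 + 2.9883*j^2 + 0.953399999999999*j - 1.566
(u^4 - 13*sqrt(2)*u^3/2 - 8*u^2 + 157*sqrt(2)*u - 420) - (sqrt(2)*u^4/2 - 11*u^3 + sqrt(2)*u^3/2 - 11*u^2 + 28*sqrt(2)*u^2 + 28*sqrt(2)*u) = -sqrt(2)*u^4/2 + u^4 - 7*sqrt(2)*u^3 + 11*u^3 - 28*sqrt(2)*u^2 + 3*u^2 + 129*sqrt(2)*u - 420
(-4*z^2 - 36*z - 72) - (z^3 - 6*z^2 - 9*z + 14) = -z^3 + 2*z^2 - 27*z - 86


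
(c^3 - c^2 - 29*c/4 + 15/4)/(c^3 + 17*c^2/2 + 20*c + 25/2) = (2*c^2 - 7*c + 3)/(2*(c^2 + 6*c + 5))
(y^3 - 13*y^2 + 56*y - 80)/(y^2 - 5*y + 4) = (y^2 - 9*y + 20)/(y - 1)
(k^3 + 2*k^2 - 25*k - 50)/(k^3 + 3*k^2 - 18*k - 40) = (k - 5)/(k - 4)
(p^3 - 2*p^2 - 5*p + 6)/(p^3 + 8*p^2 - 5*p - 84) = (p^2 + p - 2)/(p^2 + 11*p + 28)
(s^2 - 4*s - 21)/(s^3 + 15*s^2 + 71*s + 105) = (s - 7)/(s^2 + 12*s + 35)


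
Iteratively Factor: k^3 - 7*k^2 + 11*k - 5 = (k - 1)*(k^2 - 6*k + 5) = (k - 1)^2*(k - 5)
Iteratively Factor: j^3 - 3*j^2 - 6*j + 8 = (j - 4)*(j^2 + j - 2) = (j - 4)*(j + 2)*(j - 1)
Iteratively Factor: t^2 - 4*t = (t - 4)*(t)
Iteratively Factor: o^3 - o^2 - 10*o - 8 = (o - 4)*(o^2 + 3*o + 2) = (o - 4)*(o + 1)*(o + 2)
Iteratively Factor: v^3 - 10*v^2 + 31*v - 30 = (v - 3)*(v^2 - 7*v + 10) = (v - 3)*(v - 2)*(v - 5)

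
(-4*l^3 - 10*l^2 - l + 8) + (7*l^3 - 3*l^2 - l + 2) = 3*l^3 - 13*l^2 - 2*l + 10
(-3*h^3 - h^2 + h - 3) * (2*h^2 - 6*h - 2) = -6*h^5 + 16*h^4 + 14*h^3 - 10*h^2 + 16*h + 6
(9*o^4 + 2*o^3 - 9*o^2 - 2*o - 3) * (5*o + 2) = 45*o^5 + 28*o^4 - 41*o^3 - 28*o^2 - 19*o - 6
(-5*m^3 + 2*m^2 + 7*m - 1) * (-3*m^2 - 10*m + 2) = 15*m^5 + 44*m^4 - 51*m^3 - 63*m^2 + 24*m - 2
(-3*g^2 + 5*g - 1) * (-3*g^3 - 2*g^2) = 9*g^5 - 9*g^4 - 7*g^3 + 2*g^2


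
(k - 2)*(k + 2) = k^2 - 4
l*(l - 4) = l^2 - 4*l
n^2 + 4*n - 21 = (n - 3)*(n + 7)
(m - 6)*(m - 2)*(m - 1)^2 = m^4 - 10*m^3 + 29*m^2 - 32*m + 12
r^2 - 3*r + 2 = (r - 2)*(r - 1)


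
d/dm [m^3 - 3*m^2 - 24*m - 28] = 3*m^2 - 6*m - 24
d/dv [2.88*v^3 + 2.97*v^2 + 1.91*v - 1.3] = 8.64*v^2 + 5.94*v + 1.91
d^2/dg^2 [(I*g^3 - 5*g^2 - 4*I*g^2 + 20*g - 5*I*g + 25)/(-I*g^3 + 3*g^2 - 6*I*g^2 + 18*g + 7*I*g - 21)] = (g^6*(20 - 4*I) + g^5*(-12 + 228*I) + g^4*(-552 + 216*I) + g^3*(464 + 3712*I) + g^2*(-13140 + 8292*I) + g*(-30564 - 18180*I) + 4872 - 29080*I)/(g^9 + g^8*(18 + 9*I) + g^7*(60 + 162*I) + g^6*(-522 + 756*I) + g^5*(-2958 - 810*I) + g^4*(1854 - 7830*I) + g^3*(16100 + 8910*I) + g^2*(-23814 + 13356*I) + g*(9261 - 23814*I) + 9261*I)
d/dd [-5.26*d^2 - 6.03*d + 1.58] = -10.52*d - 6.03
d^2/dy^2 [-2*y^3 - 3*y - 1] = -12*y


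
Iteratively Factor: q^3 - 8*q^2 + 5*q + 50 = (q - 5)*(q^2 - 3*q - 10) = (q - 5)*(q + 2)*(q - 5)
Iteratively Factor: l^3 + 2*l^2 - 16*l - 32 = (l + 4)*(l^2 - 2*l - 8) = (l + 2)*(l + 4)*(l - 4)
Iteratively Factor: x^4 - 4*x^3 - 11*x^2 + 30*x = (x + 3)*(x^3 - 7*x^2 + 10*x) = x*(x + 3)*(x^2 - 7*x + 10) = x*(x - 5)*(x + 3)*(x - 2)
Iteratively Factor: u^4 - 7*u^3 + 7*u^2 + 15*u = (u - 5)*(u^3 - 2*u^2 - 3*u) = u*(u - 5)*(u^2 - 2*u - 3) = u*(u - 5)*(u - 3)*(u + 1)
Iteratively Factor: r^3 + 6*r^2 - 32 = (r - 2)*(r^2 + 8*r + 16) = (r - 2)*(r + 4)*(r + 4)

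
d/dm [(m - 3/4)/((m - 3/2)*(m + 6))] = (-8*m^2 + 12*m - 45)/(2*(4*m^4 + 36*m^3 + 9*m^2 - 324*m + 324))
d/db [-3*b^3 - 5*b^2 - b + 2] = -9*b^2 - 10*b - 1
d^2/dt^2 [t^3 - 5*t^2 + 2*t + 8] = 6*t - 10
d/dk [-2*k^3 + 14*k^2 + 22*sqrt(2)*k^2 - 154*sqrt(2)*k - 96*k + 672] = -6*k^2 + 28*k + 44*sqrt(2)*k - 154*sqrt(2) - 96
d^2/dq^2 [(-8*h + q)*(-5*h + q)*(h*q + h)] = 2*h*(-13*h + 3*q + 1)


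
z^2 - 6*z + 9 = (z - 3)^2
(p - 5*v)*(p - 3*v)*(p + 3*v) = p^3 - 5*p^2*v - 9*p*v^2 + 45*v^3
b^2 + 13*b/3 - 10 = (b - 5/3)*(b + 6)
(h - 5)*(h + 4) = h^2 - h - 20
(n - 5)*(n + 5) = n^2 - 25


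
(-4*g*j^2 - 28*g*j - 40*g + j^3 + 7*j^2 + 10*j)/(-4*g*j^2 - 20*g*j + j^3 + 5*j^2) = (j + 2)/j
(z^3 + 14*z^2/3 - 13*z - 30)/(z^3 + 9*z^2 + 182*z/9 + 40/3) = 3*(z - 3)/(3*z + 4)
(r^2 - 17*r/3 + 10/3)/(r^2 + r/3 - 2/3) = (r - 5)/(r + 1)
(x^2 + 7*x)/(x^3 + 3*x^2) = (x + 7)/(x*(x + 3))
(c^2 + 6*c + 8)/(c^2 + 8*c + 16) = (c + 2)/(c + 4)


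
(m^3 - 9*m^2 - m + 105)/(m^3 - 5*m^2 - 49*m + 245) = (m + 3)/(m + 7)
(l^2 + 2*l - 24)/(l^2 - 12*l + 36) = (l^2 + 2*l - 24)/(l^2 - 12*l + 36)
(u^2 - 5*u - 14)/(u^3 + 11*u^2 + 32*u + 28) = (u - 7)/(u^2 + 9*u + 14)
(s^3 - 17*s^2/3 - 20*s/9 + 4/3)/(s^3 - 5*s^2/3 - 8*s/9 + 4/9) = (s - 6)/(s - 2)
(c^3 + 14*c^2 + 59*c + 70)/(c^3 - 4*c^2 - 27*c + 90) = (c^2 + 9*c + 14)/(c^2 - 9*c + 18)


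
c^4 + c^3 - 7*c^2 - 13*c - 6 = (c - 3)*(c + 1)^2*(c + 2)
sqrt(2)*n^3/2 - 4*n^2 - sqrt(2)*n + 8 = (n - 4*sqrt(2))*(n - sqrt(2))*(sqrt(2)*n/2 + 1)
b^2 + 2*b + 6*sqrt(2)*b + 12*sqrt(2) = (b + 2)*(b + 6*sqrt(2))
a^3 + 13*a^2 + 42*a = a*(a + 6)*(a + 7)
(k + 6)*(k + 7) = k^2 + 13*k + 42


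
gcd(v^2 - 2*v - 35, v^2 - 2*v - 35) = v^2 - 2*v - 35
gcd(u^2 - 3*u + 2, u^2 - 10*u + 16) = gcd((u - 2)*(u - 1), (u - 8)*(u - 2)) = u - 2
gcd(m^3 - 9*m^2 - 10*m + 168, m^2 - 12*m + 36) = m - 6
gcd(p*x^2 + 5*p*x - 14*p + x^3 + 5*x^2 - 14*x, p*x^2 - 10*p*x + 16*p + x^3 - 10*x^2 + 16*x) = p*x - 2*p + x^2 - 2*x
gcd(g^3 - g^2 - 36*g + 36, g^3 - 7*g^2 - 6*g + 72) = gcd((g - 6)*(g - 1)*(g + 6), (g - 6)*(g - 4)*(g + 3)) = g - 6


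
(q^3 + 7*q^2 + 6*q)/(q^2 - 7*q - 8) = q*(q + 6)/(q - 8)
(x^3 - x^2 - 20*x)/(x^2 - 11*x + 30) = x*(x + 4)/(x - 6)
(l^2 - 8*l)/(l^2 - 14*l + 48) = l/(l - 6)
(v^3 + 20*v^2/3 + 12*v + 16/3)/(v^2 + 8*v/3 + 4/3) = v + 4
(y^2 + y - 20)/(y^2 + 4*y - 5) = (y - 4)/(y - 1)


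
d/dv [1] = 0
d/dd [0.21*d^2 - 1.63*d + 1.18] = 0.42*d - 1.63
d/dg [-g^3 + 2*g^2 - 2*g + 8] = -3*g^2 + 4*g - 2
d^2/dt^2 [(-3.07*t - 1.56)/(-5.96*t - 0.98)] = 74.96488/(5.96*t + 0.98)^3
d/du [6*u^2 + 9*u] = 12*u + 9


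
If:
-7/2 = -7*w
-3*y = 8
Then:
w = 1/2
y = -8/3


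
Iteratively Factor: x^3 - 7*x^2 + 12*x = (x - 3)*(x^2 - 4*x) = (x - 4)*(x - 3)*(x)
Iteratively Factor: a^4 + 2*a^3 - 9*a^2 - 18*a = (a + 2)*(a^3 - 9*a) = a*(a + 2)*(a^2 - 9) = a*(a - 3)*(a + 2)*(a + 3)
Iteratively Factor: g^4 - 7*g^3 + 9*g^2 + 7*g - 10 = (g + 1)*(g^3 - 8*g^2 + 17*g - 10) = (g - 2)*(g + 1)*(g^2 - 6*g + 5) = (g - 2)*(g - 1)*(g + 1)*(g - 5)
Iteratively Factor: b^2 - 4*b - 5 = (b + 1)*(b - 5)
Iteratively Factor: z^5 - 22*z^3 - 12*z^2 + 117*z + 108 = (z - 3)*(z^4 + 3*z^3 - 13*z^2 - 51*z - 36) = (z - 3)*(z + 3)*(z^3 - 13*z - 12) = (z - 4)*(z - 3)*(z + 3)*(z^2 + 4*z + 3) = (z - 4)*(z - 3)*(z + 3)^2*(z + 1)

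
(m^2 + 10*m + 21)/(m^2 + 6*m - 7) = (m + 3)/(m - 1)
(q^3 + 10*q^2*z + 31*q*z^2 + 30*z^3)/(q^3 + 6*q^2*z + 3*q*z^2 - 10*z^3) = (-q - 3*z)/(-q + z)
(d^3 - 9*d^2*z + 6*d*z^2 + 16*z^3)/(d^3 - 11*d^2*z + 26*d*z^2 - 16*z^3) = (-d - z)/(-d + z)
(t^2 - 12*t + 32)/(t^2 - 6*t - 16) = (t - 4)/(t + 2)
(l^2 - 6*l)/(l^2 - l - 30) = l/(l + 5)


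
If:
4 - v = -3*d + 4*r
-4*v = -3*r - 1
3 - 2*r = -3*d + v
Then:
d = -11/24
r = 1/2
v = 5/8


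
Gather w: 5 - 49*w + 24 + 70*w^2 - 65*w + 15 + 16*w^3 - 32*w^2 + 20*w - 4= 16*w^3 + 38*w^2 - 94*w + 40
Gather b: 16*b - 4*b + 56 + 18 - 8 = 12*b + 66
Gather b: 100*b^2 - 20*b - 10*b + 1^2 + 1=100*b^2 - 30*b + 2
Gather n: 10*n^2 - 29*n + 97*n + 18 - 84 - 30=10*n^2 + 68*n - 96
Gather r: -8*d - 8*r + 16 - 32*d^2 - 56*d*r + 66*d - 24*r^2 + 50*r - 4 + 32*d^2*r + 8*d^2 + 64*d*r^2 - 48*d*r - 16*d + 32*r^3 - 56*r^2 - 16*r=-24*d^2 + 42*d + 32*r^3 + r^2*(64*d - 80) + r*(32*d^2 - 104*d + 26) + 12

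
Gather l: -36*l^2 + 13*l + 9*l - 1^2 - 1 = -36*l^2 + 22*l - 2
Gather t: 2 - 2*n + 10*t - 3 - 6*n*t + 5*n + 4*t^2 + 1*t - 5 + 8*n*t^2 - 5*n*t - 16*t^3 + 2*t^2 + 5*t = 3*n - 16*t^3 + t^2*(8*n + 6) + t*(16 - 11*n) - 6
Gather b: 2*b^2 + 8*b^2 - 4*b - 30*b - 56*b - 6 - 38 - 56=10*b^2 - 90*b - 100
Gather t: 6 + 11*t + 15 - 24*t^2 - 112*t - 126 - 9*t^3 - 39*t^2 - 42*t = -9*t^3 - 63*t^2 - 143*t - 105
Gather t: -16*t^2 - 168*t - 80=-16*t^2 - 168*t - 80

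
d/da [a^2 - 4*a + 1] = 2*a - 4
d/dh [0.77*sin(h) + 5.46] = 0.77*cos(h)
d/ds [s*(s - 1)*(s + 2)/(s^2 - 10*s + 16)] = (s^4 - 20*s^3 + 40*s^2 + 32*s - 32)/(s^4 - 20*s^3 + 132*s^2 - 320*s + 256)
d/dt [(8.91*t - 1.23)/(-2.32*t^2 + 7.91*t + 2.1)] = (20.6712*t^2 - 5.7072*t + 28.4403)/(5.3824*t^4 - 36.7024*t^3 + 52.8241*t^2 + 33.222*t + 4.41)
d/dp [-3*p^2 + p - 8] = 1 - 6*p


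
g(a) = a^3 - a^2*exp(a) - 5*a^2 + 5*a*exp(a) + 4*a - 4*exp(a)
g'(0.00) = 5.00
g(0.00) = -4.00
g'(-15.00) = 829.00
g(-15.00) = -4560.00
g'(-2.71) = 52.17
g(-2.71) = -69.12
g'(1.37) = 8.65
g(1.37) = 2.50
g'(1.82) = 15.16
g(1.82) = 7.78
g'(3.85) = -96.82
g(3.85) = 18.44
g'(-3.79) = 84.43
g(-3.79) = -142.26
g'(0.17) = 4.14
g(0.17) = -3.23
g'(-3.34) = 70.15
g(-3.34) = -107.53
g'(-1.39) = 22.43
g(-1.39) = -21.11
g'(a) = -a^2*exp(a) + 3*a^2 + 3*a*exp(a) - 10*a + exp(a) + 4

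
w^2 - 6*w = w*(w - 6)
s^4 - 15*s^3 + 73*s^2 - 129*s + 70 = (s - 7)*(s - 5)*(s - 2)*(s - 1)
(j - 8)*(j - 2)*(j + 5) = j^3 - 5*j^2 - 34*j + 80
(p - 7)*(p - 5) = p^2 - 12*p + 35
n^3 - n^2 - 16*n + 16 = (n - 4)*(n - 1)*(n + 4)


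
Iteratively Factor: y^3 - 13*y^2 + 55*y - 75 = (y - 5)*(y^2 - 8*y + 15) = (y - 5)^2*(y - 3)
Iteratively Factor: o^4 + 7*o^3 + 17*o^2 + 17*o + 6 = (o + 1)*(o^3 + 6*o^2 + 11*o + 6) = (o + 1)*(o + 3)*(o^2 + 3*o + 2) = (o + 1)^2*(o + 3)*(o + 2)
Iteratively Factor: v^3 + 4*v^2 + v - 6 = (v + 3)*(v^2 + v - 2) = (v - 1)*(v + 3)*(v + 2)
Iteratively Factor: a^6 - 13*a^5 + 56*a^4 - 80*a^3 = (a)*(a^5 - 13*a^4 + 56*a^3 - 80*a^2) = a^2*(a^4 - 13*a^3 + 56*a^2 - 80*a) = a^2*(a - 4)*(a^3 - 9*a^2 + 20*a) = a^2*(a - 5)*(a - 4)*(a^2 - 4*a) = a^3*(a - 5)*(a - 4)*(a - 4)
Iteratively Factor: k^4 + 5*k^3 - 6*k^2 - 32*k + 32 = (k - 2)*(k^3 + 7*k^2 + 8*k - 16) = (k - 2)*(k - 1)*(k^2 + 8*k + 16) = (k - 2)*(k - 1)*(k + 4)*(k + 4)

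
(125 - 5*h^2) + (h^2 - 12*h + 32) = -4*h^2 - 12*h + 157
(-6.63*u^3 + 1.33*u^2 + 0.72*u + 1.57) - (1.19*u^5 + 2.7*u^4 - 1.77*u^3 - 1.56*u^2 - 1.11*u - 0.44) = -1.19*u^5 - 2.7*u^4 - 4.86*u^3 + 2.89*u^2 + 1.83*u + 2.01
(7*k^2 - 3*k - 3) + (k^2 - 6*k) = 8*k^2 - 9*k - 3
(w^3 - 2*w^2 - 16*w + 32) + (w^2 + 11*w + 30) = w^3 - w^2 - 5*w + 62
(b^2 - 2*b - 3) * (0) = 0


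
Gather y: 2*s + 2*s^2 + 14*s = 2*s^2 + 16*s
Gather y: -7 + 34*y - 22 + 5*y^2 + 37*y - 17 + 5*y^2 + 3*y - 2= 10*y^2 + 74*y - 48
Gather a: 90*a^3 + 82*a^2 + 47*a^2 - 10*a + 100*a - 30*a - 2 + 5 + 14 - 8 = 90*a^3 + 129*a^2 + 60*a + 9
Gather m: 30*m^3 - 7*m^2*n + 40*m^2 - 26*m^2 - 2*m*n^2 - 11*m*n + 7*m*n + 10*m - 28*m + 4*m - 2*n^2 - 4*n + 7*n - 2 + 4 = 30*m^3 + m^2*(14 - 7*n) + m*(-2*n^2 - 4*n - 14) - 2*n^2 + 3*n + 2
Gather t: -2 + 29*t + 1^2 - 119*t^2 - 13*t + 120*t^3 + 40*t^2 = 120*t^3 - 79*t^2 + 16*t - 1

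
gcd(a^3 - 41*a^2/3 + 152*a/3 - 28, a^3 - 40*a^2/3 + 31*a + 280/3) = a - 7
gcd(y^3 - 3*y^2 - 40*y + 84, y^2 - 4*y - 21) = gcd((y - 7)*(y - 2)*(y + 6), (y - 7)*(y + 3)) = y - 7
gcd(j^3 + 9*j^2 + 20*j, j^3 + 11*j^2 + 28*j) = j^2 + 4*j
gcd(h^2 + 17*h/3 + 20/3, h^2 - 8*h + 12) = 1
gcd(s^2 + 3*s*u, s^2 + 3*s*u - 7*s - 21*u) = s + 3*u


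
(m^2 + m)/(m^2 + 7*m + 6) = m/(m + 6)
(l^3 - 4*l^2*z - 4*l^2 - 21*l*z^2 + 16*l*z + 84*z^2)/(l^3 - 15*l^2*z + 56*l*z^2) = (-l^2 - 3*l*z + 4*l + 12*z)/(l*(-l + 8*z))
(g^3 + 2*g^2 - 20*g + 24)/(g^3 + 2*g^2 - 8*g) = (g^2 + 4*g - 12)/(g*(g + 4))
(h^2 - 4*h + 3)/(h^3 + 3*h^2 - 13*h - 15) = (h - 1)/(h^2 + 6*h + 5)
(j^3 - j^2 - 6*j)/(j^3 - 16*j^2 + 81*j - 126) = j*(j + 2)/(j^2 - 13*j + 42)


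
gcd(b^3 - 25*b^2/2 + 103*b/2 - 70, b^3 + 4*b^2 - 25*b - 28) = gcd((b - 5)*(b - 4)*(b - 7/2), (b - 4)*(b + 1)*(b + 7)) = b - 4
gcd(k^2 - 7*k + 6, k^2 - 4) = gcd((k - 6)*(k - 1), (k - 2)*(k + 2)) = 1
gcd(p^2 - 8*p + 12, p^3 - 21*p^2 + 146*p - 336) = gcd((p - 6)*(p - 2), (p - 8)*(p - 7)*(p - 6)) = p - 6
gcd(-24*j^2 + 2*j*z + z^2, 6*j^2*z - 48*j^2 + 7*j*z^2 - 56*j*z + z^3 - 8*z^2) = 6*j + z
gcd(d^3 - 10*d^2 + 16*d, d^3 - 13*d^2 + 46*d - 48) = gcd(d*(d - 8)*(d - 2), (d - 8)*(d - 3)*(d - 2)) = d^2 - 10*d + 16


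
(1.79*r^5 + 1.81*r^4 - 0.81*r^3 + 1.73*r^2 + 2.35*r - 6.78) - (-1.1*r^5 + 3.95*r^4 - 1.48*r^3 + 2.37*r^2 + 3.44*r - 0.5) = 2.89*r^5 - 2.14*r^4 + 0.67*r^3 - 0.64*r^2 - 1.09*r - 6.28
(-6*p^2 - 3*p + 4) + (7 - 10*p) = -6*p^2 - 13*p + 11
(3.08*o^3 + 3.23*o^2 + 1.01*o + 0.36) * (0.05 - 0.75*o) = -2.31*o^4 - 2.2685*o^3 - 0.596*o^2 - 0.2195*o + 0.018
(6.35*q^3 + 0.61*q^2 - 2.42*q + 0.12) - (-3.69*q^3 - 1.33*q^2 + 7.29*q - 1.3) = 10.04*q^3 + 1.94*q^2 - 9.71*q + 1.42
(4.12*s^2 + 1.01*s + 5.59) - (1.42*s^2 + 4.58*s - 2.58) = 2.7*s^2 - 3.57*s + 8.17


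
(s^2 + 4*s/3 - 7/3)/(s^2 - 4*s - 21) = (-3*s^2 - 4*s + 7)/(3*(-s^2 + 4*s + 21))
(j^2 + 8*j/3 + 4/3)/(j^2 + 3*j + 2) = (j + 2/3)/(j + 1)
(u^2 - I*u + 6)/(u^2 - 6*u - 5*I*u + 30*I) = (u^2 - I*u + 6)/(u^2 - 6*u - 5*I*u + 30*I)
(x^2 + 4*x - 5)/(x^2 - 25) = (x - 1)/(x - 5)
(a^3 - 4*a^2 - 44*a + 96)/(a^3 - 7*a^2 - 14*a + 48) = (a + 6)/(a + 3)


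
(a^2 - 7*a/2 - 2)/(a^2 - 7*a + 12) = (a + 1/2)/(a - 3)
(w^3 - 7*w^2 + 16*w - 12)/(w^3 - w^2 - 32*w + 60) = (w^2 - 5*w + 6)/(w^2 + w - 30)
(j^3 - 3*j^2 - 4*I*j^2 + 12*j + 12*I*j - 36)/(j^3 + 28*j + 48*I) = (j - 3)/(j + 4*I)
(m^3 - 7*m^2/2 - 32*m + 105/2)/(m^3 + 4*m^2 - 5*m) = (2*m^2 - 17*m + 21)/(2*m*(m - 1))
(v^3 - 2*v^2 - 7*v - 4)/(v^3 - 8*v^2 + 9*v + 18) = (v^2 - 3*v - 4)/(v^2 - 9*v + 18)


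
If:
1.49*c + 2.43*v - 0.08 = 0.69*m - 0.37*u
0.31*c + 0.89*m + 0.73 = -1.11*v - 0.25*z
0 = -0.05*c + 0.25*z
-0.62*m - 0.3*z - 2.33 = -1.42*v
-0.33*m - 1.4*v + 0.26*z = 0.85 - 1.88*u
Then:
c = -2.44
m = -1.13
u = 1.10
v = 1.04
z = -0.49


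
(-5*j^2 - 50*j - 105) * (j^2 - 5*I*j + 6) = -5*j^4 - 50*j^3 + 25*I*j^3 - 135*j^2 + 250*I*j^2 - 300*j + 525*I*j - 630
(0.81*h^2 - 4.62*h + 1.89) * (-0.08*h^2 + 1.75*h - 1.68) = -0.0648*h^4 + 1.7871*h^3 - 9.597*h^2 + 11.0691*h - 3.1752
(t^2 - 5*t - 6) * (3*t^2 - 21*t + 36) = 3*t^4 - 36*t^3 + 123*t^2 - 54*t - 216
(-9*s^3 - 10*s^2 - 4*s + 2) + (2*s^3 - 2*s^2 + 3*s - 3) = -7*s^3 - 12*s^2 - s - 1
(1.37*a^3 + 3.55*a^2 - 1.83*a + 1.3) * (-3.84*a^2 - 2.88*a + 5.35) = -5.2608*a^5 - 17.5776*a^4 + 4.1327*a^3 + 19.2709*a^2 - 13.5345*a + 6.955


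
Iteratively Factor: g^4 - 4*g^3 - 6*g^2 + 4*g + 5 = (g + 1)*(g^3 - 5*g^2 - g + 5) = (g - 1)*(g + 1)*(g^2 - 4*g - 5) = (g - 5)*(g - 1)*(g + 1)*(g + 1)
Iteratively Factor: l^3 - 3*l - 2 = (l + 1)*(l^2 - l - 2) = (l + 1)^2*(l - 2)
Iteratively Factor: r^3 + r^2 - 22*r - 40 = (r + 4)*(r^2 - 3*r - 10) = (r + 2)*(r + 4)*(r - 5)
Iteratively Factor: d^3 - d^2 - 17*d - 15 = (d + 1)*(d^2 - 2*d - 15) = (d - 5)*(d + 1)*(d + 3)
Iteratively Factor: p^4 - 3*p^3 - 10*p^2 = (p + 2)*(p^3 - 5*p^2) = p*(p + 2)*(p^2 - 5*p) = p^2*(p + 2)*(p - 5)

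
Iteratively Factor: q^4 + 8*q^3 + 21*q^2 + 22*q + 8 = (q + 2)*(q^3 + 6*q^2 + 9*q + 4) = (q + 1)*(q + 2)*(q^2 + 5*q + 4) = (q + 1)*(q + 2)*(q + 4)*(q + 1)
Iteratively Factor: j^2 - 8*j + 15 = (j - 3)*(j - 5)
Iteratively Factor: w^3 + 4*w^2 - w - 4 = (w + 4)*(w^2 - 1) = (w + 1)*(w + 4)*(w - 1)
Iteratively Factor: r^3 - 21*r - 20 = (r - 5)*(r^2 + 5*r + 4) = (r - 5)*(r + 1)*(r + 4)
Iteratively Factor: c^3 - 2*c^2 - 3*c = (c - 3)*(c^2 + c) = c*(c - 3)*(c + 1)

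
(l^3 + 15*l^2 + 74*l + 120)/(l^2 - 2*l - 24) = (l^2 + 11*l + 30)/(l - 6)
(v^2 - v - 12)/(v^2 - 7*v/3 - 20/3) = 3*(v + 3)/(3*v + 5)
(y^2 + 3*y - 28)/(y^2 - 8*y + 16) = (y + 7)/(y - 4)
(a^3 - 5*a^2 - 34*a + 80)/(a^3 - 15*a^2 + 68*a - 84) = (a^2 - 3*a - 40)/(a^2 - 13*a + 42)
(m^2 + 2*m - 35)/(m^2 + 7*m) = (m - 5)/m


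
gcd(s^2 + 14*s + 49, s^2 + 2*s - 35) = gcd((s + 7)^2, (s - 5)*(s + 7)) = s + 7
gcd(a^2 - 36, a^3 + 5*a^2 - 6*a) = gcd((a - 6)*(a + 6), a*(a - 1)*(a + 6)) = a + 6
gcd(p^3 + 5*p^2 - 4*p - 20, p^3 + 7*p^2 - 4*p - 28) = p^2 - 4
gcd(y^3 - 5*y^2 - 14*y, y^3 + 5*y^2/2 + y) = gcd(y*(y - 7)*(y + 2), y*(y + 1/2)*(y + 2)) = y^2 + 2*y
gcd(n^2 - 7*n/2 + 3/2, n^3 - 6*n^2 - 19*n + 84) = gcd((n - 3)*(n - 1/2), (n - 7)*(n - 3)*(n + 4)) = n - 3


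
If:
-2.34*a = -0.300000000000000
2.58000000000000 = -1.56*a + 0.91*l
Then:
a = 0.13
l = 3.05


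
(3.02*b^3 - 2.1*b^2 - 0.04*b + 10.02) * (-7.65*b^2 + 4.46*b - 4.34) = -23.103*b^5 + 29.5342*b^4 - 22.1668*b^3 - 67.7174*b^2 + 44.8628*b - 43.4868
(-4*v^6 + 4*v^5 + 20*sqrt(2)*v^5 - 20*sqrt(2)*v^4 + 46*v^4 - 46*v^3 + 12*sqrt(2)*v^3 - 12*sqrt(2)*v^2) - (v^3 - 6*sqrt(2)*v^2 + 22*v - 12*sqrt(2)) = -4*v^6 + 4*v^5 + 20*sqrt(2)*v^5 - 20*sqrt(2)*v^4 + 46*v^4 - 47*v^3 + 12*sqrt(2)*v^3 - 6*sqrt(2)*v^2 - 22*v + 12*sqrt(2)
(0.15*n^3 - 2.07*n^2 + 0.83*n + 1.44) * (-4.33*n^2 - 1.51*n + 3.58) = -0.6495*n^5 + 8.7366*n^4 + 0.0687999999999995*n^3 - 14.8991*n^2 + 0.797*n + 5.1552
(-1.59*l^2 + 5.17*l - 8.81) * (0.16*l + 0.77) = -0.2544*l^3 - 0.3971*l^2 + 2.5713*l - 6.7837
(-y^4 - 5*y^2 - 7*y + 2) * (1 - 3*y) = 3*y^5 - y^4 + 15*y^3 + 16*y^2 - 13*y + 2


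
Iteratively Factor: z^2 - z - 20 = (z + 4)*(z - 5)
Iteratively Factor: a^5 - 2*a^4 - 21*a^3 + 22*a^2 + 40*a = (a - 2)*(a^4 - 21*a^2 - 20*a) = a*(a - 2)*(a^3 - 21*a - 20) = a*(a - 5)*(a - 2)*(a^2 + 5*a + 4) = a*(a - 5)*(a - 2)*(a + 1)*(a + 4)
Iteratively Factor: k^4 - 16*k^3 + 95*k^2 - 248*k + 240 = (k - 4)*(k^3 - 12*k^2 + 47*k - 60) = (k - 4)*(k - 3)*(k^2 - 9*k + 20) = (k - 4)^2*(k - 3)*(k - 5)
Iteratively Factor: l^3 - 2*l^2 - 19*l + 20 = (l - 5)*(l^2 + 3*l - 4) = (l - 5)*(l + 4)*(l - 1)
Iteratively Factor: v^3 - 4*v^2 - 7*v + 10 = (v - 1)*(v^2 - 3*v - 10) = (v - 1)*(v + 2)*(v - 5)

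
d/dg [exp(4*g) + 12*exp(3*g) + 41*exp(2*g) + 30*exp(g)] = (4*exp(3*g) + 36*exp(2*g) + 82*exp(g) + 30)*exp(g)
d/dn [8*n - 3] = 8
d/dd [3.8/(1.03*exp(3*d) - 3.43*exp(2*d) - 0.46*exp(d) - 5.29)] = (-11.742*exp(2*d) + 26.068*exp(d) + 1.748)*exp(d)/(-1.03*exp(3*d) + 3.43*exp(2*d) + 0.46*exp(d) + 5.29)^2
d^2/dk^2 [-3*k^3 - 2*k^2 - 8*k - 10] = -18*k - 4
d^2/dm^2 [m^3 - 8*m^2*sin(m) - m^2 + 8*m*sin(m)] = 8*m^2*sin(m) - 8*m*sin(m) - 32*m*cos(m) + 6*m + 16*sqrt(2)*cos(m + pi/4) - 2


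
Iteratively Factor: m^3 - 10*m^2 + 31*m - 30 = (m - 2)*(m^2 - 8*m + 15) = (m - 5)*(m - 2)*(m - 3)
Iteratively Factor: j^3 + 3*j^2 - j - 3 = (j + 3)*(j^2 - 1) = (j + 1)*(j + 3)*(j - 1)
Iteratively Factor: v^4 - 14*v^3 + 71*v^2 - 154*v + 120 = (v - 3)*(v^3 - 11*v^2 + 38*v - 40) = (v - 4)*(v - 3)*(v^2 - 7*v + 10) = (v - 4)*(v - 3)*(v - 2)*(v - 5)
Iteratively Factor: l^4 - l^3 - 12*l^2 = (l)*(l^3 - l^2 - 12*l) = l*(l + 3)*(l^2 - 4*l) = l*(l - 4)*(l + 3)*(l)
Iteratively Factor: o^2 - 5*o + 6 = (o - 2)*(o - 3)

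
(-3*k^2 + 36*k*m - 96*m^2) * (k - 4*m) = -3*k^3 + 48*k^2*m - 240*k*m^2 + 384*m^3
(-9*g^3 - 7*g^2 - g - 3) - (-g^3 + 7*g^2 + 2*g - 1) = -8*g^3 - 14*g^2 - 3*g - 2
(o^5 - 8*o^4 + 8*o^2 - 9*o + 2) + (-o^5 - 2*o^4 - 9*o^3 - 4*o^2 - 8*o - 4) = -10*o^4 - 9*o^3 + 4*o^2 - 17*o - 2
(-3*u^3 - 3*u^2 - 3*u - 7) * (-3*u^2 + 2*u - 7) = 9*u^5 + 3*u^4 + 24*u^3 + 36*u^2 + 7*u + 49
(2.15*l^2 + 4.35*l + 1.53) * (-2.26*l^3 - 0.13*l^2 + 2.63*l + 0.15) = -4.859*l^5 - 10.1105*l^4 + 1.6312*l^3 + 11.5641*l^2 + 4.6764*l + 0.2295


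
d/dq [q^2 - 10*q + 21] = 2*q - 10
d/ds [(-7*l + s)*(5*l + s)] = -2*l + 2*s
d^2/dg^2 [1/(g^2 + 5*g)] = 2*(-g*(g + 5) + (2*g + 5)^2)/(g^3*(g + 5)^3)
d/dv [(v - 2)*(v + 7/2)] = 2*v + 3/2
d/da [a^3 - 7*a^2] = a*(3*a - 14)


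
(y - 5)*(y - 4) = y^2 - 9*y + 20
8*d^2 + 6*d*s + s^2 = (2*d + s)*(4*d + s)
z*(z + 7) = z^2 + 7*z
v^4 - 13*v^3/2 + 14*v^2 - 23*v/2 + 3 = (v - 3)*(v - 2)*(v - 1)*(v - 1/2)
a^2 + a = a*(a + 1)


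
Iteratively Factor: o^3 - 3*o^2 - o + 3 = (o + 1)*(o^2 - 4*o + 3) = (o - 3)*(o + 1)*(o - 1)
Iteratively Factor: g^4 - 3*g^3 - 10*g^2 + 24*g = (g)*(g^3 - 3*g^2 - 10*g + 24) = g*(g + 3)*(g^2 - 6*g + 8) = g*(g - 2)*(g + 3)*(g - 4)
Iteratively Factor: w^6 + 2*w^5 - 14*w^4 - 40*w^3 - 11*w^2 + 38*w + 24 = (w + 3)*(w^5 - w^4 - 11*w^3 - 7*w^2 + 10*w + 8) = (w + 2)*(w + 3)*(w^4 - 3*w^3 - 5*w^2 + 3*w + 4) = (w + 1)*(w + 2)*(w + 3)*(w^3 - 4*w^2 - w + 4) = (w - 4)*(w + 1)*(w + 2)*(w + 3)*(w^2 - 1) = (w - 4)*(w + 1)^2*(w + 2)*(w + 3)*(w - 1)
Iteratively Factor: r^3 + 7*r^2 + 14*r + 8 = (r + 4)*(r^2 + 3*r + 2) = (r + 2)*(r + 4)*(r + 1)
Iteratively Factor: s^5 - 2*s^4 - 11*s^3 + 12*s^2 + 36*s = (s + 2)*(s^4 - 4*s^3 - 3*s^2 + 18*s) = (s - 3)*(s + 2)*(s^3 - s^2 - 6*s) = (s - 3)^2*(s + 2)*(s^2 + 2*s) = (s - 3)^2*(s + 2)^2*(s)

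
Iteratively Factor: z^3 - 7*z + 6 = (z - 1)*(z^2 + z - 6) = (z - 1)*(z + 3)*(z - 2)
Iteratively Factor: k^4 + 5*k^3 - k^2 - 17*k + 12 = (k - 1)*(k^3 + 6*k^2 + 5*k - 12) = (k - 1)^2*(k^2 + 7*k + 12) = (k - 1)^2*(k + 4)*(k + 3)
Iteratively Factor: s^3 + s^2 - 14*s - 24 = (s - 4)*(s^2 + 5*s + 6) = (s - 4)*(s + 3)*(s + 2)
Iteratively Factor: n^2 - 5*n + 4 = (n - 1)*(n - 4)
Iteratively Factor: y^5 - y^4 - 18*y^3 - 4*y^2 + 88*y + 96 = (y - 3)*(y^4 + 2*y^3 - 12*y^2 - 40*y - 32) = (y - 3)*(y + 2)*(y^3 - 12*y - 16) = (y - 3)*(y + 2)^2*(y^2 - 2*y - 8) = (y - 4)*(y - 3)*(y + 2)^2*(y + 2)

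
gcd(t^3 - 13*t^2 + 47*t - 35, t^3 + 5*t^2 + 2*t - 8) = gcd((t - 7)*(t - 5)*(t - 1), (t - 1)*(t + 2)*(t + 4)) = t - 1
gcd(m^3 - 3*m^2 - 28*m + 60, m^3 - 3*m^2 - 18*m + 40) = m - 2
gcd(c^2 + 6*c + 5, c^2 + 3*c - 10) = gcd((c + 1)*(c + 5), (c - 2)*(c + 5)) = c + 5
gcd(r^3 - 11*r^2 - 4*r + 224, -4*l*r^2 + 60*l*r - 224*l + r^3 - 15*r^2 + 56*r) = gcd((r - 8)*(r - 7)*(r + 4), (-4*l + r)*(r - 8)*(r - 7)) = r^2 - 15*r + 56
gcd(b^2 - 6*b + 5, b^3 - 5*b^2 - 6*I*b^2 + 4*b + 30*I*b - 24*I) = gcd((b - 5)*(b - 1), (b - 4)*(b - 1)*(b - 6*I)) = b - 1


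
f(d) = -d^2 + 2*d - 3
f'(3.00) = -4.00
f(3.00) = -6.00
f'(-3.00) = 8.00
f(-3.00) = -18.00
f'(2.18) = -2.36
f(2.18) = -3.39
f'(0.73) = 0.54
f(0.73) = -2.07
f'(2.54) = -3.08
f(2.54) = -4.37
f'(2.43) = -2.86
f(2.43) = -4.04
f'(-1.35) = 4.70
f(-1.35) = -7.52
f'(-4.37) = 10.74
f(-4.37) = -30.84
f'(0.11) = 1.78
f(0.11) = -2.79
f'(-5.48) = 12.96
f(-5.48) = -43.99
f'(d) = 2 - 2*d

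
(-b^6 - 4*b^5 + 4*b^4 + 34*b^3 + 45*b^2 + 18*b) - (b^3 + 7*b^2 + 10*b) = -b^6 - 4*b^5 + 4*b^4 + 33*b^3 + 38*b^2 + 8*b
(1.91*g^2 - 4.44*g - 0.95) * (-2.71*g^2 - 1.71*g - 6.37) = -5.1761*g^4 + 8.7663*g^3 - 1.9998*g^2 + 29.9073*g + 6.0515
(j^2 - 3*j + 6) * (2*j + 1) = 2*j^3 - 5*j^2 + 9*j + 6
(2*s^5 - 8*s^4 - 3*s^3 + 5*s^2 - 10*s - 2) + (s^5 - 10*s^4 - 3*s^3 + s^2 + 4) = 3*s^5 - 18*s^4 - 6*s^3 + 6*s^2 - 10*s + 2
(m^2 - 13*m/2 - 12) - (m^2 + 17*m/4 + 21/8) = -43*m/4 - 117/8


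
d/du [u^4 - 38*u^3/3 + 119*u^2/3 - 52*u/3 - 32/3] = 4*u^3 - 38*u^2 + 238*u/3 - 52/3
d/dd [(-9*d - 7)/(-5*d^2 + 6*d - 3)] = (-45*d^2 - 70*d + 69)/(25*d^4 - 60*d^3 + 66*d^2 - 36*d + 9)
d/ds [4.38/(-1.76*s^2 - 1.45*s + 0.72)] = (15.4176*s + 6.351)/(1.76*s^2 + 1.45*s - 0.72)^2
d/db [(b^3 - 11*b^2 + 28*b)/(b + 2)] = (2*b^3 - 5*b^2 - 44*b + 56)/(b^2 + 4*b + 4)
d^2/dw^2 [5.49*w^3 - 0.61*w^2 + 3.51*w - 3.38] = 32.94*w - 1.22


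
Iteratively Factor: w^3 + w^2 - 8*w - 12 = (w - 3)*(w^2 + 4*w + 4) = (w - 3)*(w + 2)*(w + 2)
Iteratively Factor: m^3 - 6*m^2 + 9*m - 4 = (m - 4)*(m^2 - 2*m + 1) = (m - 4)*(m - 1)*(m - 1)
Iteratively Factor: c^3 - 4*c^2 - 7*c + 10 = (c + 2)*(c^2 - 6*c + 5) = (c - 1)*(c + 2)*(c - 5)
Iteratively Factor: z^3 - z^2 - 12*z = (z - 4)*(z^2 + 3*z) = (z - 4)*(z + 3)*(z)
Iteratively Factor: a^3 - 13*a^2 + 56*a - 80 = (a - 4)*(a^2 - 9*a + 20) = (a - 5)*(a - 4)*(a - 4)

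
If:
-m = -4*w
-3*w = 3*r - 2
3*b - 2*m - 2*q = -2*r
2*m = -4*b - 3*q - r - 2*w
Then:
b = 12*w/17 - 16/51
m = 4*w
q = 10/51 - 67*w/17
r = 2/3 - w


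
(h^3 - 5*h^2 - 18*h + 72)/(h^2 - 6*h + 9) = (h^2 - 2*h - 24)/(h - 3)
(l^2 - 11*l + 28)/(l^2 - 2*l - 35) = (l - 4)/(l + 5)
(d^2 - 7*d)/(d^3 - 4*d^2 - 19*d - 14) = d/(d^2 + 3*d + 2)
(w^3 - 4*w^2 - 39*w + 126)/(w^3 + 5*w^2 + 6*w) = (w^3 - 4*w^2 - 39*w + 126)/(w*(w^2 + 5*w + 6))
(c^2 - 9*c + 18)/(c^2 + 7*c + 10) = (c^2 - 9*c + 18)/(c^2 + 7*c + 10)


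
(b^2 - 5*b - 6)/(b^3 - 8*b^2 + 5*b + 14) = (b - 6)/(b^2 - 9*b + 14)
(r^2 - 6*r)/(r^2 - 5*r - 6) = r/(r + 1)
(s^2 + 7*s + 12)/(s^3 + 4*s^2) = (s + 3)/s^2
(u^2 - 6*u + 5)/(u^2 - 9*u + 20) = (u - 1)/(u - 4)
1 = 1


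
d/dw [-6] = 0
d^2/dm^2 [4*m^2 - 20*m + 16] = 8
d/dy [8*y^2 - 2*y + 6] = 16*y - 2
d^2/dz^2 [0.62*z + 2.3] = 0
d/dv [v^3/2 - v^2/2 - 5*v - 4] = 3*v^2/2 - v - 5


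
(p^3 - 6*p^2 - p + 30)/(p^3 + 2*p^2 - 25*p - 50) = (p - 3)/(p + 5)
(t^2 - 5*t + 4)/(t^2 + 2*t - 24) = (t - 1)/(t + 6)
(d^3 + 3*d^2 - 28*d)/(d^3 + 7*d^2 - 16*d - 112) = d/(d + 4)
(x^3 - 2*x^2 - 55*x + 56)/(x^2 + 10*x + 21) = (x^2 - 9*x + 8)/(x + 3)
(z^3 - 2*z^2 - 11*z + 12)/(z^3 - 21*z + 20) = (z + 3)/(z + 5)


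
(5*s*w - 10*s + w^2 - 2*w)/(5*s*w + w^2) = (w - 2)/w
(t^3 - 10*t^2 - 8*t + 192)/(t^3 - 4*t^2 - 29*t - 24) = (t^2 - 2*t - 24)/(t^2 + 4*t + 3)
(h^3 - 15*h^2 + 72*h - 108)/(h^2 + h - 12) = (h^2 - 12*h + 36)/(h + 4)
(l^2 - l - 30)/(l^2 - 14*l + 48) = (l + 5)/(l - 8)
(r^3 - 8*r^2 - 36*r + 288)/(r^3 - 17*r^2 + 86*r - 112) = (r^2 - 36)/(r^2 - 9*r + 14)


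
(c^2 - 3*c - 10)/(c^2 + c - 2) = (c - 5)/(c - 1)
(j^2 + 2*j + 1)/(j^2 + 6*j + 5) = (j + 1)/(j + 5)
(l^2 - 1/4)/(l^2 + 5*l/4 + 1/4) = (4*l^2 - 1)/(4*l^2 + 5*l + 1)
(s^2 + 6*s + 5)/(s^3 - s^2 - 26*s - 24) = (s + 5)/(s^2 - 2*s - 24)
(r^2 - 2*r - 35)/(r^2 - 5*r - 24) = (-r^2 + 2*r + 35)/(-r^2 + 5*r + 24)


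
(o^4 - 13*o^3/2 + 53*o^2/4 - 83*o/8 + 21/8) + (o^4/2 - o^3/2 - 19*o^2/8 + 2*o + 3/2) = 3*o^4/2 - 7*o^3 + 87*o^2/8 - 67*o/8 + 33/8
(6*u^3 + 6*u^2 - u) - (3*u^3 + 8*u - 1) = 3*u^3 + 6*u^2 - 9*u + 1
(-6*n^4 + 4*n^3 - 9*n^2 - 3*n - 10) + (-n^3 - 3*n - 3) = -6*n^4 + 3*n^3 - 9*n^2 - 6*n - 13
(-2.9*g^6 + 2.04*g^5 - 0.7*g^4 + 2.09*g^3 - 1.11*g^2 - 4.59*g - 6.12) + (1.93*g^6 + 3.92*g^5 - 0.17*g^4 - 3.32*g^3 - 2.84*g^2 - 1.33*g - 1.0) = -0.97*g^6 + 5.96*g^5 - 0.87*g^4 - 1.23*g^3 - 3.95*g^2 - 5.92*g - 7.12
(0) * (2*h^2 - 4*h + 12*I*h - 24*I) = 0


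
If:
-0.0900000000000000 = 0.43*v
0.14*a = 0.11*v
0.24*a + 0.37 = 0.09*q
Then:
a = -0.16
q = 3.67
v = -0.21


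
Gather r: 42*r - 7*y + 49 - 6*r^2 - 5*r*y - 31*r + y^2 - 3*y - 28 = -6*r^2 + r*(11 - 5*y) + y^2 - 10*y + 21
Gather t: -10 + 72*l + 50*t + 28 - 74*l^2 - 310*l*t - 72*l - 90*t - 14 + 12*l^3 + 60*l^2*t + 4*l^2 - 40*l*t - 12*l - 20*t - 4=12*l^3 - 70*l^2 - 12*l + t*(60*l^2 - 350*l - 60)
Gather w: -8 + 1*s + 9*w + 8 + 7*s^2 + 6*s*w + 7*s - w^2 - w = 7*s^2 + 8*s - w^2 + w*(6*s + 8)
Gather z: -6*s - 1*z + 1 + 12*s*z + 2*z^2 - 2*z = -6*s + 2*z^2 + z*(12*s - 3) + 1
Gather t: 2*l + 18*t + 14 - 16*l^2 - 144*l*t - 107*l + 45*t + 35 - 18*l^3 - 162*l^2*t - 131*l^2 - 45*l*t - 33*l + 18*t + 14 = -18*l^3 - 147*l^2 - 138*l + t*(-162*l^2 - 189*l + 81) + 63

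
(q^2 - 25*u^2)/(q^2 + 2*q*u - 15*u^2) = (q - 5*u)/(q - 3*u)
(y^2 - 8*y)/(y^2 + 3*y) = (y - 8)/(y + 3)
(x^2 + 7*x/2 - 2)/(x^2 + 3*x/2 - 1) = (x + 4)/(x + 2)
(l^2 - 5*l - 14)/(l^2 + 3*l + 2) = (l - 7)/(l + 1)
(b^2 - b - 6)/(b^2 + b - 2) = (b - 3)/(b - 1)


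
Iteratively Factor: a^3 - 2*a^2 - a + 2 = (a - 2)*(a^2 - 1) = (a - 2)*(a - 1)*(a + 1)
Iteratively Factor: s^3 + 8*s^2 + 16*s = (s + 4)*(s^2 + 4*s) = s*(s + 4)*(s + 4)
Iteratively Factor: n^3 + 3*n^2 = (n + 3)*(n^2) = n*(n + 3)*(n)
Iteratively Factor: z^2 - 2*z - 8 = (z + 2)*(z - 4)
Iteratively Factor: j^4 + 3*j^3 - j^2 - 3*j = (j - 1)*(j^3 + 4*j^2 + 3*j) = j*(j - 1)*(j^2 + 4*j + 3) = j*(j - 1)*(j + 1)*(j + 3)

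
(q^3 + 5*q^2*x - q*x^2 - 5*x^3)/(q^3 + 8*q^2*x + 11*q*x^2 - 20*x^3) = (q + x)/(q + 4*x)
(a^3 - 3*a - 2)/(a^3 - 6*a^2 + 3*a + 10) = (a + 1)/(a - 5)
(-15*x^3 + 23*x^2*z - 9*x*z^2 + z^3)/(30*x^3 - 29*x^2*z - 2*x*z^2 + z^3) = (-15*x^2 + 8*x*z - z^2)/(30*x^2 + x*z - z^2)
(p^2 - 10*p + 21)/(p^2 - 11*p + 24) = (p - 7)/(p - 8)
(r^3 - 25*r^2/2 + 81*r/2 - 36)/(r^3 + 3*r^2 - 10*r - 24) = (r^2 - 19*r/2 + 12)/(r^2 + 6*r + 8)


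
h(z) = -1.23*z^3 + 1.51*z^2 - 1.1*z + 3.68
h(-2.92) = 50.39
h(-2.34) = 30.28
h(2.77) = -13.92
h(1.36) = 1.88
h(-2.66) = 40.44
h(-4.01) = 111.68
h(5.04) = -120.98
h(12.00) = -1917.52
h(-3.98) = 109.52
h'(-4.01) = -72.55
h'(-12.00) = -568.70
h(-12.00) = 2359.76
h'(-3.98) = -71.57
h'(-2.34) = -28.37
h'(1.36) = -3.82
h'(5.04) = -79.61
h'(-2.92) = -41.38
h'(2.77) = -21.05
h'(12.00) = -496.22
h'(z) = -3.69*z^2 + 3.02*z - 1.1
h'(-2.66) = -35.24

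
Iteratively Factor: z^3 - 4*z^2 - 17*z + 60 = (z - 5)*(z^2 + z - 12) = (z - 5)*(z + 4)*(z - 3)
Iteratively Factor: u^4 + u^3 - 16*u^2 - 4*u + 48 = (u + 4)*(u^3 - 3*u^2 - 4*u + 12) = (u + 2)*(u + 4)*(u^2 - 5*u + 6) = (u - 2)*(u + 2)*(u + 4)*(u - 3)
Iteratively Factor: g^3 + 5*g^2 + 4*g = (g + 4)*(g^2 + g) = (g + 1)*(g + 4)*(g)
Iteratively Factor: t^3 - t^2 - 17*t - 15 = (t + 1)*(t^2 - 2*t - 15) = (t + 1)*(t + 3)*(t - 5)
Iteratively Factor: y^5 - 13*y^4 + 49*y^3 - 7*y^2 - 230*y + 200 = (y - 4)*(y^4 - 9*y^3 + 13*y^2 + 45*y - 50) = (y - 5)*(y - 4)*(y^3 - 4*y^2 - 7*y + 10) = (y - 5)*(y - 4)*(y - 1)*(y^2 - 3*y - 10) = (y - 5)^2*(y - 4)*(y - 1)*(y + 2)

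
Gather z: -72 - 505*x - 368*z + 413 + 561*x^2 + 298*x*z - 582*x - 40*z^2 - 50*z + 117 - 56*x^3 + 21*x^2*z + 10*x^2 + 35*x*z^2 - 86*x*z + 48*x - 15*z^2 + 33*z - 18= -56*x^3 + 571*x^2 - 1039*x + z^2*(35*x - 55) + z*(21*x^2 + 212*x - 385) + 440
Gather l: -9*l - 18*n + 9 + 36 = -9*l - 18*n + 45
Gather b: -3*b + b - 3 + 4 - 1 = -2*b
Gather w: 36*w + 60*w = 96*w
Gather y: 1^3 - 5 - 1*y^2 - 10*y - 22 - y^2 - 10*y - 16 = -2*y^2 - 20*y - 42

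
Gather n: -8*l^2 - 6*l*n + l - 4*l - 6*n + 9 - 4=-8*l^2 - 3*l + n*(-6*l - 6) + 5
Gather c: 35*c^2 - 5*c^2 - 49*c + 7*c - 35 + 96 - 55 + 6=30*c^2 - 42*c + 12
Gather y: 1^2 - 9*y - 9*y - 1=-18*y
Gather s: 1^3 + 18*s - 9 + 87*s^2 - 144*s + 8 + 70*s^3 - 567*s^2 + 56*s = 70*s^3 - 480*s^2 - 70*s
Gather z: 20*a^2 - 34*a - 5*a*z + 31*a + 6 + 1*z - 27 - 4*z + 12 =20*a^2 - 3*a + z*(-5*a - 3) - 9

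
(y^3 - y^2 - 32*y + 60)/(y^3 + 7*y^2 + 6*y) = (y^2 - 7*y + 10)/(y*(y + 1))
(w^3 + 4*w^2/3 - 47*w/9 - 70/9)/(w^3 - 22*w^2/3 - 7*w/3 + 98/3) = (w + 5/3)/(w - 7)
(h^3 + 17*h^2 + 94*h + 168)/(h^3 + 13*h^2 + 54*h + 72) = (h + 7)/(h + 3)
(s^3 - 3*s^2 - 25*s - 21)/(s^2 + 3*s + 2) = (s^2 - 4*s - 21)/(s + 2)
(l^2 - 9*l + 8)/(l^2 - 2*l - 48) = (l - 1)/(l + 6)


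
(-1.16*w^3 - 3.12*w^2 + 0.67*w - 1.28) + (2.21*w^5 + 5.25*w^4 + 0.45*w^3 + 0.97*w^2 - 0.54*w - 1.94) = 2.21*w^5 + 5.25*w^4 - 0.71*w^3 - 2.15*w^2 + 0.13*w - 3.22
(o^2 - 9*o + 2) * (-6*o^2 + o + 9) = -6*o^4 + 55*o^3 - 12*o^2 - 79*o + 18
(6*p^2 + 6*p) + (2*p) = 6*p^2 + 8*p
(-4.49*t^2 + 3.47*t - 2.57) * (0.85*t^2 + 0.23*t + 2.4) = -3.8165*t^4 + 1.9168*t^3 - 12.1624*t^2 + 7.7369*t - 6.168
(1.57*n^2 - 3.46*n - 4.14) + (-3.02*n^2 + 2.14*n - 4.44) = -1.45*n^2 - 1.32*n - 8.58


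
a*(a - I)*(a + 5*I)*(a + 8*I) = a^4 + 12*I*a^3 - 27*a^2 + 40*I*a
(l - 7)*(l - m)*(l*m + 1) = l^3*m - l^2*m^2 - 7*l^2*m + l^2 + 7*l*m^2 - l*m - 7*l + 7*m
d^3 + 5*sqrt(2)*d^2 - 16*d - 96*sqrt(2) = (d - 3*sqrt(2))*(d + 4*sqrt(2))^2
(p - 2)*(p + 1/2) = p^2 - 3*p/2 - 1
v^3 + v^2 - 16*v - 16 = (v - 4)*(v + 1)*(v + 4)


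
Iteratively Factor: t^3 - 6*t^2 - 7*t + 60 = (t - 5)*(t^2 - t - 12) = (t - 5)*(t - 4)*(t + 3)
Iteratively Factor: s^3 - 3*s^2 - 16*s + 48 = (s - 3)*(s^2 - 16) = (s - 3)*(s + 4)*(s - 4)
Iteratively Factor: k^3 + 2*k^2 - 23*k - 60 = (k - 5)*(k^2 + 7*k + 12) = (k - 5)*(k + 3)*(k + 4)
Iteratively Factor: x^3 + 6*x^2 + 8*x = (x + 2)*(x^2 + 4*x) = (x + 2)*(x + 4)*(x)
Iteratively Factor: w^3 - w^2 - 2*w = (w)*(w^2 - w - 2) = w*(w - 2)*(w + 1)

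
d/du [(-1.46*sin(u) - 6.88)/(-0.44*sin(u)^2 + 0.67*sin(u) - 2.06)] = (-0.6424*sin(u)^2 - 6.0544*sin(u) + 7.6172)*cos(u)/(0.1936*sin(u)^4 - 0.5896*sin(u)^3 + 2.2617*sin(u)^2 - 2.7604*sin(u) + 4.2436)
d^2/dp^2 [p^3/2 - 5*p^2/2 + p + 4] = 3*p - 5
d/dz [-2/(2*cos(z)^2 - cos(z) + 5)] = 2*(1 - 4*cos(z))*sin(z)/(-cos(z) + cos(2*z) + 6)^2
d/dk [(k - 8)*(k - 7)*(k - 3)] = 3*k^2 - 36*k + 101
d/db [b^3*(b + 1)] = b^2*(4*b + 3)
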